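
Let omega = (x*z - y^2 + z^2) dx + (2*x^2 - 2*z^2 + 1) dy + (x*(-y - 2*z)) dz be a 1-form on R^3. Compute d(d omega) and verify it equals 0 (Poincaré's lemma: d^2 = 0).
d(d omega) = 0

Step 1: d omega = sum_{i<j} (∂f_j/∂x_i - ∂f_i/∂x_j) dx_i ∧ dx_j:
  coeff of dx ∧ dy: 4*x + 2*y
  coeff of dx ∧ dz: -x - y - 4*z
  coeff of dy ∧ dz: -x + 4*z
Step 2: Apply d again to each 2-form coefficient. The only possible 3-form in R^3 is dx ∧ dy ∧ dz, with coefficient
  ∂(coeff of dy∧dz)/∂x - ∂(coeff of dx∧dz)/∂y + ∂(coeff of dx∧dy)/∂z
  = ∂/∂x (-x + 4*z) - ∂/∂y (-x - y - 4*z) + ∂/∂z (4*x + 2*y).
Each of these terms simplifies to sums of mixed partials that cancel in pairs. The result is 0 (by equality of mixed partials for smooth functions — Schwarz / Clairaut).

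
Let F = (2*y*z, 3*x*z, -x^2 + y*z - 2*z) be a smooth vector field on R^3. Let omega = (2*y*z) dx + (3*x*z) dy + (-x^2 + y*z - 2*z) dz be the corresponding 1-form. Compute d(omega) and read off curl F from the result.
d(omega) = (-3*x + z) dy ∧ dz + (2*x + 2*y) dz ∧ dx + (z) dx ∧ dy; curl F = (-3*x + z, 2*x + 2*y, z)

d omega = sum_{i<j} (∂f_j/∂x_i - ∂f_i/∂x_j) dx_i ∧ dx_j. Under the identification (dy ∧ dz, dz ∧ dx, dx ∧ dy) ↔ (e_x, e_y, e_z), the coefficients are exactly the components of curl F. Compute:
  ∂R/∂y - ∂Q/∂z = (z) - (3*x) = -3*x + z
  ∂P/∂z - ∂R/∂x = (2*y) - (-2*x) = 2*x + 2*y
  ∂Q/∂x - ∂P/∂y = (3*z) - (2*z) = z.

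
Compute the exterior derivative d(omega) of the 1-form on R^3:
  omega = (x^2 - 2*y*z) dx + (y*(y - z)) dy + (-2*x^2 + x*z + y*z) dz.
d(omega) = (2*z) dx ∧ dy + (-4*x + 2*y + z) dx ∧ dz + (y + z) dy ∧ dz

For a 1-form omega = sum_i f_i dx_i, the exterior derivative is
  d(omega) = sum_{i < j} (∂f_j/∂x_i - ∂f_i/∂x_j) dx_i ∧ dx_j.
  coefficient of dx ∧ dy: ∂f_2/∂x - ∂f_1/∂y = ∂(y*(y - z))/∂x - ∂(x^2 - 2*y*z)/∂y = 2*z
  coefficient of dx ∧ dz: ∂f_3/∂x - ∂f_1/∂z = ∂(-2*x^2 + x*z + y*z)/∂x - ∂(x^2 - 2*y*z)/∂z = -4*x + 2*y + z
  coefficient of dy ∧ dz: ∂f_3/∂y - ∂f_2/∂z = ∂(-2*x^2 + x*z + y*z)/∂y - ∂(y*(y - z))/∂z = y + z
Assembling: d(omega) = (2*z) dx ∧ dy + (-4*x + 2*y + z) dx ∧ dz + (y + z) dy ∧ dz.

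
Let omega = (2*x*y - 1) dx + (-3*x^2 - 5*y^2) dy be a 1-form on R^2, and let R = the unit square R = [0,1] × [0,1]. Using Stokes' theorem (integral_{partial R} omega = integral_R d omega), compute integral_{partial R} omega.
integral_(partial R) omega = -4

Stokes: integral_partial_R omega = integral_R d omega with d omega = (∂Q/∂x - ∂P/∂y) dx ∧ dy.
  ∂Q/∂x = -6*x
  ∂P/∂y = 2*x
  integrand = ∂Q/∂x - ∂P/∂y = -8*x.
Integrating over R: integral_0^1 integral_0^1 (-8*x) dx dy = -4.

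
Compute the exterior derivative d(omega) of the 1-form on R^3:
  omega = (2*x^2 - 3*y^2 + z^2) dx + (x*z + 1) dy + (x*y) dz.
d(omega) = (6*y + z) dx ∧ dy + (y - 2*z) dx ∧ dz

For a 1-form omega = sum_i f_i dx_i, the exterior derivative is
  d(omega) = sum_{i < j} (∂f_j/∂x_i - ∂f_i/∂x_j) dx_i ∧ dx_j.
  coefficient of dx ∧ dy: ∂f_2/∂x - ∂f_1/∂y = ∂(x*z + 1)/∂x - ∂(2*x^2 - 3*y^2 + z^2)/∂y = 6*y + z
  coefficient of dx ∧ dz: ∂f_3/∂x - ∂f_1/∂z = ∂(x*y)/∂x - ∂(2*x^2 - 3*y^2 + z^2)/∂z = y - 2*z
Assembling: d(omega) = (6*y + z) dx ∧ dy + (y - 2*z) dx ∧ dz.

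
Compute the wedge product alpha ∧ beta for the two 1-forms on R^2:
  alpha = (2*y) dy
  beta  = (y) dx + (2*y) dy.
alpha ∧ beta = (-2*y^2) dx ∧ dy

Distribute the wedge, using dx_i ∧ dx_j = -dx_j ∧ dx_i and dx_i ∧ dx_i = 0. For each pair (i, j) with i < j, the coefficient of dx_i ∧ dx_j in alpha ∧ beta is (alpha_i * beta_j - alpha_j * beta_i). Collecting: alpha ∧ beta = (-2*y^2) dx ∧ dy.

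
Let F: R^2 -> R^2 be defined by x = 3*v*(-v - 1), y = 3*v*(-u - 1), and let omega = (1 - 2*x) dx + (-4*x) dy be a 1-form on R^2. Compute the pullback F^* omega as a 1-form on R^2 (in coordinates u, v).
F^* omega = (36*v^2*(-v - 1)) du + (-36*u*v^2 - 36*u*v - 36*v^3 - 90*v^2 - 60*v - 3) dv

Using F^*(f dg) = (f ∘ F) d(g ∘ F), substitute each coordinate x_i by F_i(u, v) in f_i, and replace dx_i by d F_i = (∂F_i/∂u) du + (∂F_i/∂v) dv.
  For the x component: f_1(F) = 6*v^2 + 6*v + 1; d F_1 = (0) du + (-6*v - 3) dv
  For the y component: f_2(F) = 12*v*(v + 1); d F_2 = (-3*v) du + (-3*u - 3) dv
Combining and collecting du, dv coefficients:
  coeff of du: 36*v^2*(-v - 1)
  coeff of dv: -36*u*v^2 - 36*u*v - 36*v^3 - 90*v^2 - 60*v - 3
F^* omega = (36*v^2*(-v - 1)) du + (-36*u*v^2 - 36*u*v - 36*v^3 - 90*v^2 - 60*v - 3) dv.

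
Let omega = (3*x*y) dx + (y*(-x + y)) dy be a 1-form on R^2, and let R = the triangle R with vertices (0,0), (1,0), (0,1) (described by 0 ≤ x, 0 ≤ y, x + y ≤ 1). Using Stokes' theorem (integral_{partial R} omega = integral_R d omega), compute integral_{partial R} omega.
integral_(partial R) omega = -2/3

Stokes: integral_partial_R omega = integral_R d omega with d omega = (∂Q/∂x - ∂P/∂y) dx ∧ dy.
  ∂Q/∂x = -y
  ∂P/∂y = 3*x
  integrand = ∂Q/∂x - ∂P/∂y = -3*x - y.
Integrating over R: integral_0^1 integral_0^{1-x} (-3*x - y) dy dx = -2/3.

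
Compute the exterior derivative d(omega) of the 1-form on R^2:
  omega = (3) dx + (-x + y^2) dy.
d(omega) = (-1) dx ∧ dy

For a 1-form omega = sum_i f_i dx_i, the exterior derivative is
  d(omega) = sum_{i < j} (∂f_j/∂x_i - ∂f_i/∂x_j) dx_i ∧ dx_j.
  coefficient of dx ∧ dy: ∂f_2/∂x - ∂f_1/∂y = ∂(-x + y^2)/∂x - ∂(3)/∂y = -1
Assembling: d(omega) = (-1) dx ∧ dy.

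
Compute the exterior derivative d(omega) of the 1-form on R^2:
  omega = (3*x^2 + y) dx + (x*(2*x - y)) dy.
d(omega) = (4*x - y - 1) dx ∧ dy

For a 1-form omega = sum_i f_i dx_i, the exterior derivative is
  d(omega) = sum_{i < j} (∂f_j/∂x_i - ∂f_i/∂x_j) dx_i ∧ dx_j.
  coefficient of dx ∧ dy: ∂f_2/∂x - ∂f_1/∂y = ∂(x*(2*x - y))/∂x - ∂(3*x^2 + y)/∂y = 4*x - y - 1
Assembling: d(omega) = (4*x - y - 1) dx ∧ dy.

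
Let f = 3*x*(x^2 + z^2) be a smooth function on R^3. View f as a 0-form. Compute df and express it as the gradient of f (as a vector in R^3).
df = (9*x^2 + 3*z^2) dx + (0) dy + (6*x*z) dz; grad f = (9*x^2 + 3*z^2, 0, 6*x*z)

For a 0-form f, d f = (∂f/∂x) dx + (∂f/∂y) dy + (∂f/∂z) dz. The components of the vector representation are exactly the entries of grad f in Cartesian coordinates:
  ∂f/∂x = 9*x^2 + 3*z^2
  ∂f/∂y = 0
  ∂f/∂z = 6*x*z.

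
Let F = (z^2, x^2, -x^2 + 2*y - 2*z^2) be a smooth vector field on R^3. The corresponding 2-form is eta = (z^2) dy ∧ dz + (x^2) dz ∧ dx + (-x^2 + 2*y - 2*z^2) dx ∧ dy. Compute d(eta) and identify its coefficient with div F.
d(eta) = (-4*z) dx ∧ dy ∧ dz; div F = -4*z

For a 2-form in R^3 of the form above, applying d gives a 3-form with coefficient ∂P/∂x + ∂Q/∂y + ∂R/∂z:
  ∂P/∂x = 0
  ∂Q/∂y = 0
  ∂R/∂z = -4*z
Sum = -4*z, which is exactly div F.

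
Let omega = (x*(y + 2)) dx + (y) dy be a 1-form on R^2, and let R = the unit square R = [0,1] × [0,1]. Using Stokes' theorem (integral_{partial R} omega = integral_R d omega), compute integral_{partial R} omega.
integral_(partial R) omega = -1/2

Stokes: integral_partial_R omega = integral_R d omega with d omega = (∂Q/∂x - ∂P/∂y) dx ∧ dy.
  ∂Q/∂x = 0
  ∂P/∂y = x
  integrand = ∂Q/∂x - ∂P/∂y = -x.
Integrating over R: integral_0^1 integral_0^1 (-x) dx dy = -1/2.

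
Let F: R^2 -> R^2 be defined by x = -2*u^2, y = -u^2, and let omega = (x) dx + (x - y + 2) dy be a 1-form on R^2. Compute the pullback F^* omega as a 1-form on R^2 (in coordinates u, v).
F^* omega = (10*u^3 - 4*u) du

Using F^*(f dg) = (f ∘ F) d(g ∘ F), substitute each coordinate x_i by F_i(u, v) in f_i, and replace dx_i by d F_i = (∂F_i/∂u) du + (∂F_i/∂v) dv.
  For the x component: f_1(F) = -2*u^2; d F_1 = (-4*u) du + (0) dv
  For the y component: f_2(F) = 2 - u^2; d F_2 = (-2*u) du + (0) dv
Combining and collecting du, dv coefficients:
  coeff of du: 10*u^3 - 4*u
  coeff of dv: 0
F^* omega = (10*u^3 - 4*u) du.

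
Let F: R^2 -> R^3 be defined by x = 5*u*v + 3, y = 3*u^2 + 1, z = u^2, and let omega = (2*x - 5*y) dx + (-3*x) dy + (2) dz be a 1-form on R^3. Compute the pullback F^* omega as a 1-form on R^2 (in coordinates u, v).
F^* omega = (-165*u^2*v + 50*u*v^2 - 50*u + 5*v) du + (5*u*(-15*u^2 + 10*u*v + 1)) dv

Using F^*(f dg) = (f ∘ F) d(g ∘ F), substitute each coordinate x_i by F_i(u, v) in f_i, and replace dx_i by d F_i = (∂F_i/∂u) du + (∂F_i/∂v) dv.
  For the x component: f_1(F) = -15*u^2 + 10*u*v + 1; d F_1 = (5*v) du + (5*u) dv
  For the y component: f_2(F) = -15*u*v - 9; d F_2 = (6*u) du + (0) dv
  For the z component: f_3(F) = 2; d F_3 = (2*u) du + (0) dv
Combining and collecting du, dv coefficients:
  coeff of du: -165*u^2*v + 50*u*v^2 - 50*u + 5*v
  coeff of dv: 5*u*(-15*u^2 + 10*u*v + 1)
F^* omega = (-165*u^2*v + 50*u*v^2 - 50*u + 5*v) du + (5*u*(-15*u^2 + 10*u*v + 1)) dv.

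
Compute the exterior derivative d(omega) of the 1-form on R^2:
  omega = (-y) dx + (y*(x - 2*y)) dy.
d(omega) = (y + 1) dx ∧ dy

For a 1-form omega = sum_i f_i dx_i, the exterior derivative is
  d(omega) = sum_{i < j} (∂f_j/∂x_i - ∂f_i/∂x_j) dx_i ∧ dx_j.
  coefficient of dx ∧ dy: ∂f_2/∂x - ∂f_1/∂y = ∂(y*(x - 2*y))/∂x - ∂(-y)/∂y = y + 1
Assembling: d(omega) = (y + 1) dx ∧ dy.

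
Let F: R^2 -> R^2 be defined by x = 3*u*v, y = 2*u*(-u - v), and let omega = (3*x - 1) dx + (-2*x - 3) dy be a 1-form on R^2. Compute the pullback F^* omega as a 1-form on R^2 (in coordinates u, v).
F^* omega = (24*u^2*v + 39*u*v^2 + 12*u + 3*v) du + (3*u*(13*u*v + 1)) dv

Using F^*(f dg) = (f ∘ F) d(g ∘ F), substitute each coordinate x_i by F_i(u, v) in f_i, and replace dx_i by d F_i = (∂F_i/∂u) du + (∂F_i/∂v) dv.
  For the x component: f_1(F) = 9*u*v - 1; d F_1 = (3*v) du + (3*u) dv
  For the y component: f_2(F) = -6*u*v - 3; d F_2 = (-4*u - 2*v) du + (-2*u) dv
Combining and collecting du, dv coefficients:
  coeff of du: 24*u^2*v + 39*u*v^2 + 12*u + 3*v
  coeff of dv: 3*u*(13*u*v + 1)
F^* omega = (24*u^2*v + 39*u*v^2 + 12*u + 3*v) du + (3*u*(13*u*v + 1)) dv.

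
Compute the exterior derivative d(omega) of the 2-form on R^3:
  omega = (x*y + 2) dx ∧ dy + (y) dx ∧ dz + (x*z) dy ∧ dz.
d(omega) = (z - 1) dx ∧ dy ∧ dz

For a 2-form omega = sum_{i<j} g_{ij} dx_i ∧ dx_j, the exterior derivative is
  d(omega) = sum_{i<j} d(g_{ij}) ∧ dx_i ∧ dx_j = sum_{i<j, k} (∂g_{ij}/∂x_k) dx_k ∧ dx_i ∧ dx_j.
Expand each term, using dx_k ∧ dx_i ∧ dx_j = sgn(permutation) dx_{(a)} ∧ dx_{(b)} ∧ dx_{(c)} with (a < b < c) sorted:
  d(y) includes (∂/∂y)(y) dy = (1) dy, which multiplied by dx ∧ dz gives (-1) dx ∧ dy ∧ dz
  d(x*z) includes (∂/∂x)(x*z) dx = (z) dx, which multiplied by dy ∧ dz gives (z) dx ∧ dy ∧ dz
Collecting like 3-forms: d(omega) = (z - 1) dx ∧ dy ∧ dz.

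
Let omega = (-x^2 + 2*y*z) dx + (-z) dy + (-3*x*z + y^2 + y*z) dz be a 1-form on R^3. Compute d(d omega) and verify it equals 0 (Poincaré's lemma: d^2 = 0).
d(d omega) = 0

Step 1: d omega = sum_{i<j} (∂f_j/∂x_i - ∂f_i/∂x_j) dx_i ∧ dx_j:
  coeff of dx ∧ dy: -2*z
  coeff of dx ∧ dz: -2*y - 3*z
  coeff of dy ∧ dz: 2*y + z + 1
Step 2: Apply d again to each 2-form coefficient. The only possible 3-form in R^3 is dx ∧ dy ∧ dz, with coefficient
  ∂(coeff of dy∧dz)/∂x - ∂(coeff of dx∧dz)/∂y + ∂(coeff of dx∧dy)/∂z
  = ∂/∂x (2*y + z + 1) - ∂/∂y (-2*y - 3*z) + ∂/∂z (-2*z).
Each of these terms simplifies to sums of mixed partials that cancel in pairs. The result is 0 (by equality of mixed partials for smooth functions — Schwarz / Clairaut).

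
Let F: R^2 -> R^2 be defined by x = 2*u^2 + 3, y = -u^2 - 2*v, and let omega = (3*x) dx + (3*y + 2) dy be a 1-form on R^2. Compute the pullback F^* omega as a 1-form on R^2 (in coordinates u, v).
F^* omega = (2*u*(15*u^2 + 6*v + 16)) du + (6*u^2 + 12*v - 4) dv

Using F^*(f dg) = (f ∘ F) d(g ∘ F), substitute each coordinate x_i by F_i(u, v) in f_i, and replace dx_i by d F_i = (∂F_i/∂u) du + (∂F_i/∂v) dv.
  For the x component: f_1(F) = 6*u^2 + 9; d F_1 = (4*u) du + (0) dv
  For the y component: f_2(F) = -3*u^2 - 6*v + 2; d F_2 = (-2*u) du + (-2) dv
Combining and collecting du, dv coefficients:
  coeff of du: 2*u*(15*u^2 + 6*v + 16)
  coeff of dv: 6*u^2 + 12*v - 4
F^* omega = (2*u*(15*u^2 + 6*v + 16)) du + (6*u^2 + 12*v - 4) dv.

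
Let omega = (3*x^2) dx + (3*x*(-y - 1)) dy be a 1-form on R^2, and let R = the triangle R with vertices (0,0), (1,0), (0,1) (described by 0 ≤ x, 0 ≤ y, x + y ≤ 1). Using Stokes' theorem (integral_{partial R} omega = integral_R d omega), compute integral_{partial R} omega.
integral_(partial R) omega = -2

Stokes: integral_partial_R omega = integral_R d omega with d omega = (∂Q/∂x - ∂P/∂y) dx ∧ dy.
  ∂Q/∂x = -3*y - 3
  ∂P/∂y = 0
  integrand = ∂Q/∂x - ∂P/∂y = -3*y - 3.
Integrating over R: integral_0^1 integral_0^{1-x} (-3*y - 3) dy dx = -2.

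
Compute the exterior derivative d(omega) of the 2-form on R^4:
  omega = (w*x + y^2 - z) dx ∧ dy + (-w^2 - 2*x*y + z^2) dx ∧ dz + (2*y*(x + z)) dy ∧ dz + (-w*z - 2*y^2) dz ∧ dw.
d(omega) = (2*x + 2*y - 1) dx ∧ dy ∧ dz + (x) dx ∧ dy ∧ dw + (-2*w) dx ∧ dz ∧ dw + (-4*y) dy ∧ dz ∧ dw

For a 2-form omega = sum_{i<j} g_{ij} dx_i ∧ dx_j, the exterior derivative is
  d(omega) = sum_{i<j} d(g_{ij}) ∧ dx_i ∧ dx_j = sum_{i<j, k} (∂g_{ij}/∂x_k) dx_k ∧ dx_i ∧ dx_j.
Expand each term, using dx_k ∧ dx_i ∧ dx_j = sgn(permutation) dx_{(a)} ∧ dx_{(b)} ∧ dx_{(c)} with (a < b < c) sorted:
  d(w*x + y^2 - z) includes (∂/∂z)(w*x + y^2 - z) dz = (-1) dz, which multiplied by dx ∧ dy gives (-1) dx ∧ dy ∧ dz
  d(w*x + y^2 - z) includes (∂/∂w)(w*x + y^2 - z) dw = (x) dw, which multiplied by dx ∧ dy gives (x) dx ∧ dy ∧ dw
  d(-w^2 - 2*x*y + z^2) includes (∂/∂y)(-w^2 - 2*x*y + z^2) dy = (-2*x) dy, which multiplied by dx ∧ dz gives (2*x) dx ∧ dy ∧ dz
  d(-w^2 - 2*x*y + z^2) includes (∂/∂w)(-w^2 - 2*x*y + z^2) dw = (-2*w) dw, which multiplied by dx ∧ dz gives (-2*w) dx ∧ dz ∧ dw
  d(2*y*(x + z)) includes (∂/∂x)(2*y*(x + z)) dx = (2*y) dx, which multiplied by dy ∧ dz gives (2*y) dx ∧ dy ∧ dz
  d(-w*z - 2*y^2) includes (∂/∂y)(-w*z - 2*y^2) dy = (-4*y) dy, which multiplied by dz ∧ dw gives (-4*y) dy ∧ dz ∧ dw
Collecting like 3-forms: d(omega) = (2*x + 2*y - 1) dx ∧ dy ∧ dz + (x) dx ∧ dy ∧ dw + (-2*w) dx ∧ dz ∧ dw + (-4*y) dy ∧ dz ∧ dw.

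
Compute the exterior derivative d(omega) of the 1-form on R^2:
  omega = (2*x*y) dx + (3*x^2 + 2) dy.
d(omega) = (4*x) dx ∧ dy

For a 1-form omega = sum_i f_i dx_i, the exterior derivative is
  d(omega) = sum_{i < j} (∂f_j/∂x_i - ∂f_i/∂x_j) dx_i ∧ dx_j.
  coefficient of dx ∧ dy: ∂f_2/∂x - ∂f_1/∂y = ∂(3*x^2 + 2)/∂x - ∂(2*x*y)/∂y = 4*x
Assembling: d(omega) = (4*x) dx ∧ dy.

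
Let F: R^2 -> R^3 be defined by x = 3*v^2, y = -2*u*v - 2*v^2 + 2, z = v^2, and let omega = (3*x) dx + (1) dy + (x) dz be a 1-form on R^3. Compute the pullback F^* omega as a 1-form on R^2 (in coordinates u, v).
F^* omega = (-2*v) du + (-2*u + 60*v^3 - 4*v) dv

Using F^*(f dg) = (f ∘ F) d(g ∘ F), substitute each coordinate x_i by F_i(u, v) in f_i, and replace dx_i by d F_i = (∂F_i/∂u) du + (∂F_i/∂v) dv.
  For the x component: f_1(F) = 9*v^2; d F_1 = (0) du + (6*v) dv
  For the y component: f_2(F) = 1; d F_2 = (-2*v) du + (-2*u - 4*v) dv
  For the z component: f_3(F) = 3*v^2; d F_3 = (0) du + (2*v) dv
Combining and collecting du, dv coefficients:
  coeff of du: -2*v
  coeff of dv: -2*u + 60*v^3 - 4*v
F^* omega = (-2*v) du + (-2*u + 60*v^3 - 4*v) dv.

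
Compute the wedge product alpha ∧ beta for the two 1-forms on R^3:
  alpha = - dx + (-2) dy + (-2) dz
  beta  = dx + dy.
alpha ∧ beta = (1) dx ∧ dy + (2) dx ∧ dz + (2) dy ∧ dz

Distribute the wedge, using dx_i ∧ dx_j = -dx_j ∧ dx_i and dx_i ∧ dx_i = 0. For each pair (i, j) with i < j, the coefficient of dx_i ∧ dx_j in alpha ∧ beta is (alpha_i * beta_j - alpha_j * beta_i). Collecting: alpha ∧ beta = (1) dx ∧ dy + (2) dx ∧ dz + (2) dy ∧ dz.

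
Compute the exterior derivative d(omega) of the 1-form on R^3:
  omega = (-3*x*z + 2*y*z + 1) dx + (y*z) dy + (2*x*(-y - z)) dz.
d(omega) = (-2*z) dx ∧ dy + (3*x - 4*y - 2*z) dx ∧ dz + (-2*x - y) dy ∧ dz

For a 1-form omega = sum_i f_i dx_i, the exterior derivative is
  d(omega) = sum_{i < j} (∂f_j/∂x_i - ∂f_i/∂x_j) dx_i ∧ dx_j.
  coefficient of dx ∧ dy: ∂f_2/∂x - ∂f_1/∂y = ∂(y*z)/∂x - ∂(-3*x*z + 2*y*z + 1)/∂y = -2*z
  coefficient of dx ∧ dz: ∂f_3/∂x - ∂f_1/∂z = ∂(2*x*(-y - z))/∂x - ∂(-3*x*z + 2*y*z + 1)/∂z = 3*x - 4*y - 2*z
  coefficient of dy ∧ dz: ∂f_3/∂y - ∂f_2/∂z = ∂(2*x*(-y - z))/∂y - ∂(y*z)/∂z = -2*x - y
Assembling: d(omega) = (-2*z) dx ∧ dy + (3*x - 4*y - 2*z) dx ∧ dz + (-2*x - y) dy ∧ dz.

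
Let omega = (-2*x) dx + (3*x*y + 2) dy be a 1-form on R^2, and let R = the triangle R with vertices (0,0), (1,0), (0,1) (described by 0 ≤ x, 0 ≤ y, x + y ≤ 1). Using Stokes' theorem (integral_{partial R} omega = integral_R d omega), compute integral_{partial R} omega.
integral_(partial R) omega = 1/2

Stokes: integral_partial_R omega = integral_R d omega with d omega = (∂Q/∂x - ∂P/∂y) dx ∧ dy.
  ∂Q/∂x = 3*y
  ∂P/∂y = 0
  integrand = ∂Q/∂x - ∂P/∂y = 3*y.
Integrating over R: integral_0^1 integral_0^{1-x} (3*y) dy dx = 1/2.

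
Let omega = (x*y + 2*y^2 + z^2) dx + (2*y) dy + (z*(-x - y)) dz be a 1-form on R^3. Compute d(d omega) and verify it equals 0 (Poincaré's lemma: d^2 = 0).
d(d omega) = 0

Step 1: d omega = sum_{i<j} (∂f_j/∂x_i - ∂f_i/∂x_j) dx_i ∧ dx_j:
  coeff of dx ∧ dy: -x - 4*y
  coeff of dx ∧ dz: -3*z
  coeff of dy ∧ dz: -z
Step 2: Apply d again to each 2-form coefficient. The only possible 3-form in R^3 is dx ∧ dy ∧ dz, with coefficient
  ∂(coeff of dy∧dz)/∂x - ∂(coeff of dx∧dz)/∂y + ∂(coeff of dx∧dy)/∂z
  = ∂/∂x (-z) - ∂/∂y (-3*z) + ∂/∂z (-x - 4*y).
Each of these terms simplifies to sums of mixed partials that cancel in pairs. The result is 0 (by equality of mixed partials for smooth functions — Schwarz / Clairaut).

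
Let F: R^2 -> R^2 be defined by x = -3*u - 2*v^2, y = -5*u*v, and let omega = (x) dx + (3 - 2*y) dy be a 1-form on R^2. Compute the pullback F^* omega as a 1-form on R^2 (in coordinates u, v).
F^* omega = (-50*u*v^2 + 9*u + 6*v^2 - 15*v) du + (-50*u^2*v + 12*u*v - 15*u + 8*v^3) dv

Using F^*(f dg) = (f ∘ F) d(g ∘ F), substitute each coordinate x_i by F_i(u, v) in f_i, and replace dx_i by d F_i = (∂F_i/∂u) du + (∂F_i/∂v) dv.
  For the x component: f_1(F) = -3*u - 2*v^2; d F_1 = (-3) du + (-4*v) dv
  For the y component: f_2(F) = 10*u*v + 3; d F_2 = (-5*v) du + (-5*u) dv
Combining and collecting du, dv coefficients:
  coeff of du: -50*u*v^2 + 9*u + 6*v^2 - 15*v
  coeff of dv: -50*u^2*v + 12*u*v - 15*u + 8*v^3
F^* omega = (-50*u*v^2 + 9*u + 6*v^2 - 15*v) du + (-50*u^2*v + 12*u*v - 15*u + 8*v^3) dv.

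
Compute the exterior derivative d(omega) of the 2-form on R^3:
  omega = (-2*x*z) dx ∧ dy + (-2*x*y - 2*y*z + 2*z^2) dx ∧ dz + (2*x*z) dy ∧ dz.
d(omega) = (4*z) dx ∧ dy ∧ dz

For a 2-form omega = sum_{i<j} g_{ij} dx_i ∧ dx_j, the exterior derivative is
  d(omega) = sum_{i<j} d(g_{ij}) ∧ dx_i ∧ dx_j = sum_{i<j, k} (∂g_{ij}/∂x_k) dx_k ∧ dx_i ∧ dx_j.
Expand each term, using dx_k ∧ dx_i ∧ dx_j = sgn(permutation) dx_{(a)} ∧ dx_{(b)} ∧ dx_{(c)} with (a < b < c) sorted:
  d(-2*x*z) includes (∂/∂z)(-2*x*z) dz = (-2*x) dz, which multiplied by dx ∧ dy gives (-2*x) dx ∧ dy ∧ dz
  d(-2*x*y - 2*y*z + 2*z^2) includes (∂/∂y)(-2*x*y - 2*y*z + 2*z^2) dy = (-2*x - 2*z) dy, which multiplied by dx ∧ dz gives (2*x + 2*z) dx ∧ dy ∧ dz
  d(2*x*z) includes (∂/∂x)(2*x*z) dx = (2*z) dx, which multiplied by dy ∧ dz gives (2*z) dx ∧ dy ∧ dz
Collecting like 3-forms: d(omega) = (4*z) dx ∧ dy ∧ dz.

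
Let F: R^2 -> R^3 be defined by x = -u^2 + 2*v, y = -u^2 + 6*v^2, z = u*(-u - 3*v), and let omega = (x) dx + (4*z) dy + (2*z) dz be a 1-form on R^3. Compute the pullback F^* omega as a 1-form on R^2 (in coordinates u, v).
F^* omega = (2*u*(7*u^2 + 21*u*v + 9*v^2 - 2*v)) du + (6*u^3 - 30*u^2*v - 2*u^2 - 144*u*v^2 + 4*v) dv

Using F^*(f dg) = (f ∘ F) d(g ∘ F), substitute each coordinate x_i by F_i(u, v) in f_i, and replace dx_i by d F_i = (∂F_i/∂u) du + (∂F_i/∂v) dv.
  For the x component: f_1(F) = -u^2 + 2*v; d F_1 = (-2*u) du + (2) dv
  For the y component: f_2(F) = 4*u*(-u - 3*v); d F_2 = (-2*u) du + (12*v) dv
  For the z component: f_3(F) = 2*u*(-u - 3*v); d F_3 = (-2*u - 3*v) du + (-3*u) dv
Combining and collecting du, dv coefficients:
  coeff of du: 2*u*(7*u^2 + 21*u*v + 9*v^2 - 2*v)
  coeff of dv: 6*u^3 - 30*u^2*v - 2*u^2 - 144*u*v^2 + 4*v
F^* omega = (2*u*(7*u^2 + 21*u*v + 9*v^2 - 2*v)) du + (6*u^3 - 30*u^2*v - 2*u^2 - 144*u*v^2 + 4*v) dv.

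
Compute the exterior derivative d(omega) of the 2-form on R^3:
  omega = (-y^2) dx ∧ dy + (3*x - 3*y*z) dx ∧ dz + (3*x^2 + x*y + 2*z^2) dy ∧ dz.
d(omega) = (6*x + y + 3*z) dx ∧ dy ∧ dz

For a 2-form omega = sum_{i<j} g_{ij} dx_i ∧ dx_j, the exterior derivative is
  d(omega) = sum_{i<j} d(g_{ij}) ∧ dx_i ∧ dx_j = sum_{i<j, k} (∂g_{ij}/∂x_k) dx_k ∧ dx_i ∧ dx_j.
Expand each term, using dx_k ∧ dx_i ∧ dx_j = sgn(permutation) dx_{(a)} ∧ dx_{(b)} ∧ dx_{(c)} with (a < b < c) sorted:
  d(3*x - 3*y*z) includes (∂/∂y)(3*x - 3*y*z) dy = (-3*z) dy, which multiplied by dx ∧ dz gives (3*z) dx ∧ dy ∧ dz
  d(3*x^2 + x*y + 2*z^2) includes (∂/∂x)(3*x^2 + x*y + 2*z^2) dx = (6*x + y) dx, which multiplied by dy ∧ dz gives (6*x + y) dx ∧ dy ∧ dz
Collecting like 3-forms: d(omega) = (6*x + y + 3*z) dx ∧ dy ∧ dz.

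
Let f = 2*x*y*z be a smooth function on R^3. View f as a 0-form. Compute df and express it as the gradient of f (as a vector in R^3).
df = (2*y*z) dx + (2*x*z) dy + (2*x*y) dz; grad f = (2*y*z, 2*x*z, 2*x*y)

For a 0-form f, d f = (∂f/∂x) dx + (∂f/∂y) dy + (∂f/∂z) dz. The components of the vector representation are exactly the entries of grad f in Cartesian coordinates:
  ∂f/∂x = 2*y*z
  ∂f/∂y = 2*x*z
  ∂f/∂z = 2*x*y.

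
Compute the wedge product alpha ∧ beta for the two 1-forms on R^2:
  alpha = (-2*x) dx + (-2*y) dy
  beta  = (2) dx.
alpha ∧ beta = (4*y) dx ∧ dy

Distribute the wedge, using dx_i ∧ dx_j = -dx_j ∧ dx_i and dx_i ∧ dx_i = 0. For each pair (i, j) with i < j, the coefficient of dx_i ∧ dx_j in alpha ∧ beta is (alpha_i * beta_j - alpha_j * beta_i). Collecting: alpha ∧ beta = (4*y) dx ∧ dy.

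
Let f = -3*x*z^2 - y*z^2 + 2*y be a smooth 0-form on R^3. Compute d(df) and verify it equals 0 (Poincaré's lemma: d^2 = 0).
d(df) = 0

Step 1: df = sum_i (∂f/∂x_i) dx_i = (-3*z^2) dx + (2 - z^2) dy + (2*z*(-3*x - y)) dz.
Step 2: Apply d again. Using the 1-form formula, the coefficient of dx ∧ dy in d(df) is ∂^2 f/∂x ∂y - ∂^2 f/∂y ∂x = (0) - (0) = 0 (equality of mixed partials for smooth f).
Similarly for dx ∧ dz and dy ∧ dz — all coefficients vanish. So d(df) = 0.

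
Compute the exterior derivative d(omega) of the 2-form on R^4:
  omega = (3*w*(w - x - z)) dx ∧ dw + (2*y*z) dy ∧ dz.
d(omega) = (3*w) dx ∧ dz ∧ dw

For a 2-form omega = sum_{i<j} g_{ij} dx_i ∧ dx_j, the exterior derivative is
  d(omega) = sum_{i<j} d(g_{ij}) ∧ dx_i ∧ dx_j = sum_{i<j, k} (∂g_{ij}/∂x_k) dx_k ∧ dx_i ∧ dx_j.
Expand each term, using dx_k ∧ dx_i ∧ dx_j = sgn(permutation) dx_{(a)} ∧ dx_{(b)} ∧ dx_{(c)} with (a < b < c) sorted:
  d(3*w*(w - x - z)) includes (∂/∂z)(3*w*(w - x - z)) dz = (-3*w) dz, which multiplied by dx ∧ dw gives (3*w) dx ∧ dz ∧ dw
Collecting like 3-forms: d(omega) = (3*w) dx ∧ dz ∧ dw.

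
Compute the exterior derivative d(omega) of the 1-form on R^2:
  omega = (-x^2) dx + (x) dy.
d(omega) = (1) dx ∧ dy

For a 1-form omega = sum_i f_i dx_i, the exterior derivative is
  d(omega) = sum_{i < j} (∂f_j/∂x_i - ∂f_i/∂x_j) dx_i ∧ dx_j.
  coefficient of dx ∧ dy: ∂f_2/∂x - ∂f_1/∂y = ∂(x)/∂x - ∂(-x^2)/∂y = 1
Assembling: d(omega) = (1) dx ∧ dy.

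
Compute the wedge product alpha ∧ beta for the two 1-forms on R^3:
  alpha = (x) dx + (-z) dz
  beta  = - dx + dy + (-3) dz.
alpha ∧ beta = (x) dx ∧ dy + (-3*x - z) dx ∧ dz + (z) dy ∧ dz

Distribute the wedge, using dx_i ∧ dx_j = -dx_j ∧ dx_i and dx_i ∧ dx_i = 0. For each pair (i, j) with i < j, the coefficient of dx_i ∧ dx_j in alpha ∧ beta is (alpha_i * beta_j - alpha_j * beta_i). Collecting: alpha ∧ beta = (x) dx ∧ dy + (-3*x - z) dx ∧ dz + (z) dy ∧ dz.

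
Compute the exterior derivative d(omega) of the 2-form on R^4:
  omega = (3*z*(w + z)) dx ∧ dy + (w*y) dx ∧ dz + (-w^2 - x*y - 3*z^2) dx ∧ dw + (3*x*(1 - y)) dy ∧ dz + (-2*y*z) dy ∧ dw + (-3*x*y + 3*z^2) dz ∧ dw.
d(omega) = (2*w - 3*y + 6*z + 3) dx ∧ dy ∧ dz + (x + 3*z) dx ∧ dy ∧ dw + (-2*y + 6*z) dx ∧ dz ∧ dw + (-3*x + 2*y) dy ∧ dz ∧ dw

For a 2-form omega = sum_{i<j} g_{ij} dx_i ∧ dx_j, the exterior derivative is
  d(omega) = sum_{i<j} d(g_{ij}) ∧ dx_i ∧ dx_j = sum_{i<j, k} (∂g_{ij}/∂x_k) dx_k ∧ dx_i ∧ dx_j.
Expand each term, using dx_k ∧ dx_i ∧ dx_j = sgn(permutation) dx_{(a)} ∧ dx_{(b)} ∧ dx_{(c)} with (a < b < c) sorted:
  d(3*z*(w + z)) includes (∂/∂z)(3*z*(w + z)) dz = (3*w + 6*z) dz, which multiplied by dx ∧ dy gives (3*w + 6*z) dx ∧ dy ∧ dz
  d(3*z*(w + z)) includes (∂/∂w)(3*z*(w + z)) dw = (3*z) dw, which multiplied by dx ∧ dy gives (3*z) dx ∧ dy ∧ dw
  d(w*y) includes (∂/∂y)(w*y) dy = (w) dy, which multiplied by dx ∧ dz gives (-w) dx ∧ dy ∧ dz
  d(w*y) includes (∂/∂w)(w*y) dw = (y) dw, which multiplied by dx ∧ dz gives (y) dx ∧ dz ∧ dw
  d(-w^2 - x*y - 3*z^2) includes (∂/∂y)(-w^2 - x*y - 3*z^2) dy = (-x) dy, which multiplied by dx ∧ dw gives (x) dx ∧ dy ∧ dw
  d(-w^2 - x*y - 3*z^2) includes (∂/∂z)(-w^2 - x*y - 3*z^2) dz = (-6*z) dz, which multiplied by dx ∧ dw gives (6*z) dx ∧ dz ∧ dw
  d(3*x*(1 - y)) includes (∂/∂x)(3*x*(1 - y)) dx = (3 - 3*y) dx, which multiplied by dy ∧ dz gives (3 - 3*y) dx ∧ dy ∧ dz
  d(-2*y*z) includes (∂/∂z)(-2*y*z) dz = (-2*y) dz, which multiplied by dy ∧ dw gives (2*y) dy ∧ dz ∧ dw
  d(-3*x*y + 3*z^2) includes (∂/∂x)(-3*x*y + 3*z^2) dx = (-3*y) dx, which multiplied by dz ∧ dw gives (-3*y) dx ∧ dz ∧ dw
  d(-3*x*y + 3*z^2) includes (∂/∂y)(-3*x*y + 3*z^2) dy = (-3*x) dy, which multiplied by dz ∧ dw gives (-3*x) dy ∧ dz ∧ dw
Collecting like 3-forms: d(omega) = (2*w - 3*y + 6*z + 3) dx ∧ dy ∧ dz + (x + 3*z) dx ∧ dy ∧ dw + (-2*y + 6*z) dx ∧ dz ∧ dw + (-3*x + 2*y) dy ∧ dz ∧ dw.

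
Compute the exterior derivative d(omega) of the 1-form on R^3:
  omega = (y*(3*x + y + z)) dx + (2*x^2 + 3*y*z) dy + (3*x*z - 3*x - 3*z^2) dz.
d(omega) = (x - 2*y - z) dx ∧ dy + (-y + 3*z - 3) dx ∧ dz + (-3*y) dy ∧ dz

For a 1-form omega = sum_i f_i dx_i, the exterior derivative is
  d(omega) = sum_{i < j} (∂f_j/∂x_i - ∂f_i/∂x_j) dx_i ∧ dx_j.
  coefficient of dx ∧ dy: ∂f_2/∂x - ∂f_1/∂y = ∂(2*x^2 + 3*y*z)/∂x - ∂(y*(3*x + y + z))/∂y = x - 2*y - z
  coefficient of dx ∧ dz: ∂f_3/∂x - ∂f_1/∂z = ∂(3*x*z - 3*x - 3*z^2)/∂x - ∂(y*(3*x + y + z))/∂z = -y + 3*z - 3
  coefficient of dy ∧ dz: ∂f_3/∂y - ∂f_2/∂z = ∂(3*x*z - 3*x - 3*z^2)/∂y - ∂(2*x^2 + 3*y*z)/∂z = -3*y
Assembling: d(omega) = (x - 2*y - z) dx ∧ dy + (-y + 3*z - 3) dx ∧ dz + (-3*y) dy ∧ dz.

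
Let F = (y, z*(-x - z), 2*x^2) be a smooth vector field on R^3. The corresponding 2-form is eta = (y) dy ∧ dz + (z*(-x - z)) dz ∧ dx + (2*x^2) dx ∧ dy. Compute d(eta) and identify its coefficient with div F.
d(eta) = (0) dx ∧ dy ∧ dz; div F = 0

For a 2-form in R^3 of the form above, applying d gives a 3-form with coefficient ∂P/∂x + ∂Q/∂y + ∂R/∂z:
  ∂P/∂x = 0
  ∂Q/∂y = 0
  ∂R/∂z = 0
Sum = 0, which is exactly div F.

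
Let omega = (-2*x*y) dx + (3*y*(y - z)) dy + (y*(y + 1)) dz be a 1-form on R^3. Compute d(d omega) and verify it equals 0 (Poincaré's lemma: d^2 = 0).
d(d omega) = 0

Step 1: d omega = sum_{i<j} (∂f_j/∂x_i - ∂f_i/∂x_j) dx_i ∧ dx_j:
  coeff of dx ∧ dy: 2*x
  coeff of dx ∧ dz: 0
  coeff of dy ∧ dz: 5*y + 1
Step 2: Apply d again to each 2-form coefficient. The only possible 3-form in R^3 is dx ∧ dy ∧ dz, with coefficient
  ∂(coeff of dy∧dz)/∂x - ∂(coeff of dx∧dz)/∂y + ∂(coeff of dx∧dy)/∂z
  = ∂/∂x (5*y + 1) - ∂/∂y (0) + ∂/∂z (2*x).
Each of these terms simplifies to sums of mixed partials that cancel in pairs. The result is 0 (by equality of mixed partials for smooth functions — Schwarz / Clairaut).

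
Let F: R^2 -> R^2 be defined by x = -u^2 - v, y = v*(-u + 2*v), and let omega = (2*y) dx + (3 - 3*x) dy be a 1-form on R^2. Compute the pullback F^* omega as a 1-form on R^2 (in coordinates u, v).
F^* omega = (v*(u^2 - 8*u*v - 3*v - 3)) du + (-3*u^3 + 12*u^2*v - u*v - 3*u + 8*v^2 + 12*v) dv

Using F^*(f dg) = (f ∘ F) d(g ∘ F), substitute each coordinate x_i by F_i(u, v) in f_i, and replace dx_i by d F_i = (∂F_i/∂u) du + (∂F_i/∂v) dv.
  For the x component: f_1(F) = 2*v*(-u + 2*v); d F_1 = (-2*u) du + (-1) dv
  For the y component: f_2(F) = 3*u^2 + 3*v + 3; d F_2 = (-v) du + (-u + 4*v) dv
Combining and collecting du, dv coefficients:
  coeff of du: v*(u^2 - 8*u*v - 3*v - 3)
  coeff of dv: -3*u^3 + 12*u^2*v - u*v - 3*u + 8*v^2 + 12*v
F^* omega = (v*(u^2 - 8*u*v - 3*v - 3)) du + (-3*u^3 + 12*u^2*v - u*v - 3*u + 8*v^2 + 12*v) dv.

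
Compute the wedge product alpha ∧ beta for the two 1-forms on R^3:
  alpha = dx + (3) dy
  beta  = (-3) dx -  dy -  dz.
alpha ∧ beta = (8) dx ∧ dy + (-1) dx ∧ dz + (-3) dy ∧ dz

Distribute the wedge, using dx_i ∧ dx_j = -dx_j ∧ dx_i and dx_i ∧ dx_i = 0. For each pair (i, j) with i < j, the coefficient of dx_i ∧ dx_j in alpha ∧ beta is (alpha_i * beta_j - alpha_j * beta_i). Collecting: alpha ∧ beta = (8) dx ∧ dy + (-1) dx ∧ dz + (-3) dy ∧ dz.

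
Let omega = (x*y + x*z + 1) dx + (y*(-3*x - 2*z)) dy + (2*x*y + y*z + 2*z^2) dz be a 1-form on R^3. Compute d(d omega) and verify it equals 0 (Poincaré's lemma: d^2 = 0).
d(d omega) = 0

Step 1: d omega = sum_{i<j} (∂f_j/∂x_i - ∂f_i/∂x_j) dx_i ∧ dx_j:
  coeff of dx ∧ dy: -x - 3*y
  coeff of dx ∧ dz: -x + 2*y
  coeff of dy ∧ dz: 2*x + 2*y + z
Step 2: Apply d again to each 2-form coefficient. The only possible 3-form in R^3 is dx ∧ dy ∧ dz, with coefficient
  ∂(coeff of dy∧dz)/∂x - ∂(coeff of dx∧dz)/∂y + ∂(coeff of dx∧dy)/∂z
  = ∂/∂x (2*x + 2*y + z) - ∂/∂y (-x + 2*y) + ∂/∂z (-x - 3*y).
Each of these terms simplifies to sums of mixed partials that cancel in pairs. The result is 0 (by equality of mixed partials for smooth functions — Schwarz / Clairaut).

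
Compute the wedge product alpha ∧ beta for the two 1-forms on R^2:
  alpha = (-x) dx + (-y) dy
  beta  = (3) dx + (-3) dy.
alpha ∧ beta = (3*x + 3*y) dx ∧ dy

Distribute the wedge, using dx_i ∧ dx_j = -dx_j ∧ dx_i and dx_i ∧ dx_i = 0. For each pair (i, j) with i < j, the coefficient of dx_i ∧ dx_j in alpha ∧ beta is (alpha_i * beta_j - alpha_j * beta_i). Collecting: alpha ∧ beta = (3*x + 3*y) dx ∧ dy.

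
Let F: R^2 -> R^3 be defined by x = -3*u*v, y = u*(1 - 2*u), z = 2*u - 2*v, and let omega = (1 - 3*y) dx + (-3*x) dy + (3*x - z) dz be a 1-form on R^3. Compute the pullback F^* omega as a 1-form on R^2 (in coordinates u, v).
F^* omega = (-54*u^2*v - 4*u + v) du + (-18*u^3 + 9*u^2 + 18*u*v + u - 4*v) dv

Using F^*(f dg) = (f ∘ F) d(g ∘ F), substitute each coordinate x_i by F_i(u, v) in f_i, and replace dx_i by d F_i = (∂F_i/∂u) du + (∂F_i/∂v) dv.
  For the x component: f_1(F) = 6*u^2 - 3*u + 1; d F_1 = (-3*v) du + (-3*u) dv
  For the y component: f_2(F) = 9*u*v; d F_2 = (1 - 4*u) du + (0) dv
  For the z component: f_3(F) = -9*u*v - 2*u + 2*v; d F_3 = (2) du + (-2) dv
Combining and collecting du, dv coefficients:
  coeff of du: -54*u^2*v - 4*u + v
  coeff of dv: -18*u^3 + 9*u^2 + 18*u*v + u - 4*v
F^* omega = (-54*u^2*v - 4*u + v) du + (-18*u^3 + 9*u^2 + 18*u*v + u - 4*v) dv.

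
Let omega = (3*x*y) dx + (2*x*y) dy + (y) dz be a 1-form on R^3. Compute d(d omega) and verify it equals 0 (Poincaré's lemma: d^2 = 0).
d(d omega) = 0

Step 1: d omega = sum_{i<j} (∂f_j/∂x_i - ∂f_i/∂x_j) dx_i ∧ dx_j:
  coeff of dx ∧ dy: -3*x + 2*y
  coeff of dx ∧ dz: 0
  coeff of dy ∧ dz: 1
Step 2: Apply d again to each 2-form coefficient. The only possible 3-form in R^3 is dx ∧ dy ∧ dz, with coefficient
  ∂(coeff of dy∧dz)/∂x - ∂(coeff of dx∧dz)/∂y + ∂(coeff of dx∧dy)/∂z
  = ∂/∂x (1) - ∂/∂y (0) + ∂/∂z (-3*x + 2*y).
Each of these terms simplifies to sums of mixed partials that cancel in pairs. The result is 0 (by equality of mixed partials for smooth functions — Schwarz / Clairaut).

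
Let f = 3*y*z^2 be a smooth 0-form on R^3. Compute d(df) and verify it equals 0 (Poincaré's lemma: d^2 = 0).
d(df) = 0

Step 1: df = sum_i (∂f/∂x_i) dx_i = (0) dx + (3*z^2) dy + (6*y*z) dz.
Step 2: Apply d again. Using the 1-form formula, the coefficient of dx ∧ dy in d(df) is ∂^2 f/∂x ∂y - ∂^2 f/∂y ∂x = (0) - (0) = 0 (equality of mixed partials for smooth f).
Similarly for dx ∧ dz and dy ∧ dz — all coefficients vanish. So d(df) = 0.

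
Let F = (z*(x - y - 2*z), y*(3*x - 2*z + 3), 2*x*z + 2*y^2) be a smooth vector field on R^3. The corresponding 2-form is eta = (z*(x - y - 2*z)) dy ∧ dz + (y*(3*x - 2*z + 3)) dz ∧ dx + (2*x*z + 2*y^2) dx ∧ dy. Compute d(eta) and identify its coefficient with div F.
d(eta) = (5*x - z + 3) dx ∧ dy ∧ dz; div F = 5*x - z + 3

For a 2-form in R^3 of the form above, applying d gives a 3-form with coefficient ∂P/∂x + ∂Q/∂y + ∂R/∂z:
  ∂P/∂x = z
  ∂Q/∂y = 3*x - 2*z + 3
  ∂R/∂z = 2*x
Sum = 5*x - z + 3, which is exactly div F.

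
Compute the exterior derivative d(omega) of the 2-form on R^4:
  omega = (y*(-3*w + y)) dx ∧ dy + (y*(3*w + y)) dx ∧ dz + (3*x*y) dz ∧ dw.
d(omega) = (-3*y) dx ∧ dy ∧ dw + (-3*w - 2*y) dx ∧ dy ∧ dz + (6*y) dx ∧ dz ∧ dw + (3*x) dy ∧ dz ∧ dw

For a 2-form omega = sum_{i<j} g_{ij} dx_i ∧ dx_j, the exterior derivative is
  d(omega) = sum_{i<j} d(g_{ij}) ∧ dx_i ∧ dx_j = sum_{i<j, k} (∂g_{ij}/∂x_k) dx_k ∧ dx_i ∧ dx_j.
Expand each term, using dx_k ∧ dx_i ∧ dx_j = sgn(permutation) dx_{(a)} ∧ dx_{(b)} ∧ dx_{(c)} with (a < b < c) sorted:
  d(y*(-3*w + y)) includes (∂/∂w)(y*(-3*w + y)) dw = (-3*y) dw, which multiplied by dx ∧ dy gives (-3*y) dx ∧ dy ∧ dw
  d(y*(3*w + y)) includes (∂/∂y)(y*(3*w + y)) dy = (3*w + 2*y) dy, which multiplied by dx ∧ dz gives (-3*w - 2*y) dx ∧ dy ∧ dz
  d(y*(3*w + y)) includes (∂/∂w)(y*(3*w + y)) dw = (3*y) dw, which multiplied by dx ∧ dz gives (3*y) dx ∧ dz ∧ dw
  d(3*x*y) includes (∂/∂x)(3*x*y) dx = (3*y) dx, which multiplied by dz ∧ dw gives (3*y) dx ∧ dz ∧ dw
  d(3*x*y) includes (∂/∂y)(3*x*y) dy = (3*x) dy, which multiplied by dz ∧ dw gives (3*x) dy ∧ dz ∧ dw
Collecting like 3-forms: d(omega) = (-3*y) dx ∧ dy ∧ dw + (-3*w - 2*y) dx ∧ dy ∧ dz + (6*y) dx ∧ dz ∧ dw + (3*x) dy ∧ dz ∧ dw.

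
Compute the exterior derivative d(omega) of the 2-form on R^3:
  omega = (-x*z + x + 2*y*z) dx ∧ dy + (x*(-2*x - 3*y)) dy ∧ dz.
d(omega) = (-5*x - y) dx ∧ dy ∧ dz

For a 2-form omega = sum_{i<j} g_{ij} dx_i ∧ dx_j, the exterior derivative is
  d(omega) = sum_{i<j} d(g_{ij}) ∧ dx_i ∧ dx_j = sum_{i<j, k} (∂g_{ij}/∂x_k) dx_k ∧ dx_i ∧ dx_j.
Expand each term, using dx_k ∧ dx_i ∧ dx_j = sgn(permutation) dx_{(a)} ∧ dx_{(b)} ∧ dx_{(c)} with (a < b < c) sorted:
  d(-x*z + x + 2*y*z) includes (∂/∂z)(-x*z + x + 2*y*z) dz = (-x + 2*y) dz, which multiplied by dx ∧ dy gives (-x + 2*y) dx ∧ dy ∧ dz
  d(x*(-2*x - 3*y)) includes (∂/∂x)(x*(-2*x - 3*y)) dx = (-4*x - 3*y) dx, which multiplied by dy ∧ dz gives (-4*x - 3*y) dx ∧ dy ∧ dz
Collecting like 3-forms: d(omega) = (-5*x - y) dx ∧ dy ∧ dz.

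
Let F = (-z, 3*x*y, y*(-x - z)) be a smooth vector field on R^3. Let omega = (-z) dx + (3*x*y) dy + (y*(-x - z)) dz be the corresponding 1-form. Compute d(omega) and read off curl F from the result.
d(omega) = (-x - z) dy ∧ dz + (y - 1) dz ∧ dx + (3*y) dx ∧ dy; curl F = (-x - z, y - 1, 3*y)

d omega = sum_{i<j} (∂f_j/∂x_i - ∂f_i/∂x_j) dx_i ∧ dx_j. Under the identification (dy ∧ dz, dz ∧ dx, dx ∧ dy) ↔ (e_x, e_y, e_z), the coefficients are exactly the components of curl F. Compute:
  ∂R/∂y - ∂Q/∂z = (-x - z) - (0) = -x - z
  ∂P/∂z - ∂R/∂x = (-1) - (-y) = y - 1
  ∂Q/∂x - ∂P/∂y = (3*y) - (0) = 3*y.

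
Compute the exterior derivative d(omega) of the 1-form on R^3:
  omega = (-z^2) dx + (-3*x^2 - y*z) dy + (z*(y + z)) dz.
d(omega) = (-6*x) dx ∧ dy + (2*z) dx ∧ dz + (y + z) dy ∧ dz

For a 1-form omega = sum_i f_i dx_i, the exterior derivative is
  d(omega) = sum_{i < j} (∂f_j/∂x_i - ∂f_i/∂x_j) dx_i ∧ dx_j.
  coefficient of dx ∧ dy: ∂f_2/∂x - ∂f_1/∂y = ∂(-3*x^2 - y*z)/∂x - ∂(-z^2)/∂y = -6*x
  coefficient of dx ∧ dz: ∂f_3/∂x - ∂f_1/∂z = ∂(z*(y + z))/∂x - ∂(-z^2)/∂z = 2*z
  coefficient of dy ∧ dz: ∂f_3/∂y - ∂f_2/∂z = ∂(z*(y + z))/∂y - ∂(-3*x^2 - y*z)/∂z = y + z
Assembling: d(omega) = (-6*x) dx ∧ dy + (2*z) dx ∧ dz + (y + z) dy ∧ dz.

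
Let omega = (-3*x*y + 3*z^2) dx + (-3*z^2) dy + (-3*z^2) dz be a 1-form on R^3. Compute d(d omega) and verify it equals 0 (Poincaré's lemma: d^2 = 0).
d(d omega) = 0

Step 1: d omega = sum_{i<j} (∂f_j/∂x_i - ∂f_i/∂x_j) dx_i ∧ dx_j:
  coeff of dx ∧ dy: 3*x
  coeff of dx ∧ dz: -6*z
  coeff of dy ∧ dz: 6*z
Step 2: Apply d again to each 2-form coefficient. The only possible 3-form in R^3 is dx ∧ dy ∧ dz, with coefficient
  ∂(coeff of dy∧dz)/∂x - ∂(coeff of dx∧dz)/∂y + ∂(coeff of dx∧dy)/∂z
  = ∂/∂x (6*z) - ∂/∂y (-6*z) + ∂/∂z (3*x).
Each of these terms simplifies to sums of mixed partials that cancel in pairs. The result is 0 (by equality of mixed partials for smooth functions — Schwarz / Clairaut).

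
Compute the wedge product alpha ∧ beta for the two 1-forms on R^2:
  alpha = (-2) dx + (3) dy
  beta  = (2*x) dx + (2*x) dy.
alpha ∧ beta = (-10*x) dx ∧ dy

Distribute the wedge, using dx_i ∧ dx_j = -dx_j ∧ dx_i and dx_i ∧ dx_i = 0. For each pair (i, j) with i < j, the coefficient of dx_i ∧ dx_j in alpha ∧ beta is (alpha_i * beta_j - alpha_j * beta_i). Collecting: alpha ∧ beta = (-10*x) dx ∧ dy.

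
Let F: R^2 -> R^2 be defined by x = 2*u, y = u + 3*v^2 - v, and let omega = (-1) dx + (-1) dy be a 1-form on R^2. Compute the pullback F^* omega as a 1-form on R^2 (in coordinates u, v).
F^* omega = (-3) du + (1 - 6*v) dv

Using F^*(f dg) = (f ∘ F) d(g ∘ F), substitute each coordinate x_i by F_i(u, v) in f_i, and replace dx_i by d F_i = (∂F_i/∂u) du + (∂F_i/∂v) dv.
  For the x component: f_1(F) = -1; d F_1 = (2) du + (0) dv
  For the y component: f_2(F) = -1; d F_2 = (1) du + (6*v - 1) dv
Combining and collecting du, dv coefficients:
  coeff of du: -3
  coeff of dv: 1 - 6*v
F^* omega = (-3) du + (1 - 6*v) dv.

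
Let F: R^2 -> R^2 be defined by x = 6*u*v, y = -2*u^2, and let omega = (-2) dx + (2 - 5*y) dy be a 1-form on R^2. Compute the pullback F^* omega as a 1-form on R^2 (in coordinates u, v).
F^* omega = (-40*u^3 - 8*u - 12*v) du + (-12*u) dv

Using F^*(f dg) = (f ∘ F) d(g ∘ F), substitute each coordinate x_i by F_i(u, v) in f_i, and replace dx_i by d F_i = (∂F_i/∂u) du + (∂F_i/∂v) dv.
  For the x component: f_1(F) = -2; d F_1 = (6*v) du + (6*u) dv
  For the y component: f_2(F) = 10*u^2 + 2; d F_2 = (-4*u) du + (0) dv
Combining and collecting du, dv coefficients:
  coeff of du: -40*u^3 - 8*u - 12*v
  coeff of dv: -12*u
F^* omega = (-40*u^3 - 8*u - 12*v) du + (-12*u) dv.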